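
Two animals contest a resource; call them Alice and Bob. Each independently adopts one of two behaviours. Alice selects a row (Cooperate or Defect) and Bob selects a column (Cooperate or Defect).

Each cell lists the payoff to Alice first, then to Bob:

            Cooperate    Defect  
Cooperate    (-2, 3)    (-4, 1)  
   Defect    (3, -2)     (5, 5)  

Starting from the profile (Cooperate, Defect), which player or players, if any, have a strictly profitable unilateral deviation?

Both

Alice at (Cooperate, Defect) earns -4; deviating to Defect yields 5 — a strict improvement.
Bob earns 1; deviating to Cooperate yields 3 — a strict improvement.
Both Alice and Bob have strictly profitable deviations.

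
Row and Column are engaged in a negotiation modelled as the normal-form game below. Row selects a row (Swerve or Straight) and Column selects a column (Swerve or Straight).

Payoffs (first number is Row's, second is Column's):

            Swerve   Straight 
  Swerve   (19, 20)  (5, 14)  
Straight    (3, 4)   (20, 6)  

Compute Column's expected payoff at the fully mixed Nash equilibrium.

8

First find x, the probability Row plays Swerve, from Column's indifference between Swerve and Straight: 20x + 4(1−x) = 14x + 6(1−x), giving x = 1/4.
Since Column is indifferent in equilibrium, Column's expected payoff equals the payoff from either column against (1/4, 3/4). Using Swerve: 20(1/4) + 4(3/4) = 8.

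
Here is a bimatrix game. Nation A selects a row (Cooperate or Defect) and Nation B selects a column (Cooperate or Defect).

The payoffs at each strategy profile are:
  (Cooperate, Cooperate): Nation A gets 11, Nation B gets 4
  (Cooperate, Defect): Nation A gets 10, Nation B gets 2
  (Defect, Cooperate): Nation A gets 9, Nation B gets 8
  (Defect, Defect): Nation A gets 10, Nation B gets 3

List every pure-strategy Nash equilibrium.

(Cooperate, Cooperate)

(Cooperate, Cooperate): Nation A gets 11 ≥ 9 from Defect, and Nation B gets 4 ≥ 2 from Defect — Nash equilibrium.
(Cooperate, Defect): Nation B prefers Cooperate (4 > 2) — not an equilibrium.
(Defect, Cooperate): Nation A prefers Cooperate (11 > 9) — not an equilibrium.
(Defect, Defect): Nation B prefers Cooperate (8 > 3) — not an equilibrium.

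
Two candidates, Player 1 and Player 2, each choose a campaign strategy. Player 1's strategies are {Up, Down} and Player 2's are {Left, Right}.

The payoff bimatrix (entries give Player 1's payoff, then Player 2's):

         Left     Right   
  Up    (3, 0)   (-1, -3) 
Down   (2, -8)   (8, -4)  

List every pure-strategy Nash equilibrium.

(Up, Left) and (Down, Right)

(Up, Left): Player 1 gets 3 ≥ 2 from Down, and Player 2 gets 0 ≥ -3 from Right — Nash equilibrium.
(Up, Right): Player 1 prefers Down (8 > -1); Player 2 prefers Left (0 > -3) — not an equilibrium.
(Down, Left): Player 1 prefers Up (3 > 2); Player 2 prefers Right (-4 > -8) — not an equilibrium.
(Down, Right): Player 1 gets 8 ≥ -1 from Up, and Player 2 gets -4 ≥ -8 from Left — Nash equilibrium.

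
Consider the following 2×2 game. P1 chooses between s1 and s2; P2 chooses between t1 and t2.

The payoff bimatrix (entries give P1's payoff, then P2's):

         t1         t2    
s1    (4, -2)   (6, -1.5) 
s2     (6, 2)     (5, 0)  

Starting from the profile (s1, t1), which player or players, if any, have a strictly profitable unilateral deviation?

P1 at (s1, t1) earns 4; deviating to s2 yields 6 — a strict improvement.
P2 earns -2; deviating to t2 yields -1.5 — a strict improvement.
Both P1 and P2 have strictly profitable deviations.

Both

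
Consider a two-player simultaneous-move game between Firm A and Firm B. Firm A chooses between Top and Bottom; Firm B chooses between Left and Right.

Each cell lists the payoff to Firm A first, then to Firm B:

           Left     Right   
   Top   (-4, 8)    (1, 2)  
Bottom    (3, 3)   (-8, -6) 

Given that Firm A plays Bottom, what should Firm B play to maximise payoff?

Against Bottom, Firm B earns 3 from Left and -6 from Right.
So Left is the best response.

Left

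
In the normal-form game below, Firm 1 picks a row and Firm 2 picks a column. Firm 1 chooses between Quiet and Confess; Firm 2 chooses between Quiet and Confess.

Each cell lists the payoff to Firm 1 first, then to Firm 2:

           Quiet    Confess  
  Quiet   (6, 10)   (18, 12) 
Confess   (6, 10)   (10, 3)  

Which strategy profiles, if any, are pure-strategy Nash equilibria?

(Quiet, Quiet): Firm 2 prefers Confess (12 > 10) — not an equilibrium.
(Quiet, Confess): Firm 1 gets 18 ≥ 10 from Confess, and Firm 2 gets 12 ≥ 10 from Quiet — Nash equilibrium.
(Confess, Quiet): Firm 1 gets 6 ≥ 6 from Quiet, and Firm 2 gets 10 ≥ 3 from Confess — Nash equilibrium.
(Confess, Confess): Firm 1 prefers Quiet (18 > 10); Firm 2 prefers Quiet (10 > 3) — not an equilibrium.

(Quiet, Confess) and (Confess, Quiet)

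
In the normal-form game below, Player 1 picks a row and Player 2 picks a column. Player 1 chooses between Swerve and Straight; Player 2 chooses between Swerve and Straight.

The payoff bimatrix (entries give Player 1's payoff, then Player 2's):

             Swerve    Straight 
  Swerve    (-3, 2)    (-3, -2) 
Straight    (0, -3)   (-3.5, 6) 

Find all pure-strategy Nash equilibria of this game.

none

(Swerve, Swerve): Player 1 prefers Straight (0 > -3) — not an equilibrium.
(Swerve, Straight): Player 2 prefers Swerve (2 > -2) — not an equilibrium.
(Straight, Swerve): Player 2 prefers Straight (6 > -3) — not an equilibrium.
(Straight, Straight): Player 1 prefers Swerve (-3 > -3.5) — not an equilibrium.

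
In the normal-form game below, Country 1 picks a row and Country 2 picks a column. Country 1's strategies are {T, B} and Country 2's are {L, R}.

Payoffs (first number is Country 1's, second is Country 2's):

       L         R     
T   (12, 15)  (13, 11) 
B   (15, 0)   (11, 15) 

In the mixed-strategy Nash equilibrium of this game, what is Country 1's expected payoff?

63/5

First find q, the probability Country 2 plays L, from Country 1's indifference between T and B: 12q + 13(1−q) = 15q + 11(1−q), giving q = 2/5.
Since Country 1 is indifferent in equilibrium, Country 1's expected payoff equals the payoff from either row against (2/5, 3/5). Using T: 12(2/5) + 13(3/5) = 63/5.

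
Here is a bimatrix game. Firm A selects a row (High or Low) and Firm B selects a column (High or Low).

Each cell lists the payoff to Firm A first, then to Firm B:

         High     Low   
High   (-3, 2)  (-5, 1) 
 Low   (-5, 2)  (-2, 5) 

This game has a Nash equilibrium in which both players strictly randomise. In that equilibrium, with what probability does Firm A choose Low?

1/4

Let x be the probability that Firm A plays High. In a completely mixed equilibrium, Firm B must be indifferent between High and Low.
Firm B's expected payoff from High is 2x + 2(1−x); from Low it is x + 5(1−x).
Setting these equal: 2 = −4x + 5, so x = 3/4.
Therefore Firm A plays Low with probability 1 − 3/4 = 1/4.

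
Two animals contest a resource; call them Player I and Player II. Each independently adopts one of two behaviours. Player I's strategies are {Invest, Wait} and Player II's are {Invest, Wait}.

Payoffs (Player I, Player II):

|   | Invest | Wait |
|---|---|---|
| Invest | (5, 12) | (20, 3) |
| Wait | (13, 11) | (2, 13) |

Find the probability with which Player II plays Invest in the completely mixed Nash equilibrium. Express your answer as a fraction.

9/13

Let y be the probability that Player II plays Invest. In a completely mixed equilibrium, Player I must be indifferent between Invest and Wait.
Player I's expected payoff from Invest is 5y + 20(1−y); from Wait it is 13y + 2(1−y).
Setting these equal: −15y + 20 = 11y + 2, so y = 9/13.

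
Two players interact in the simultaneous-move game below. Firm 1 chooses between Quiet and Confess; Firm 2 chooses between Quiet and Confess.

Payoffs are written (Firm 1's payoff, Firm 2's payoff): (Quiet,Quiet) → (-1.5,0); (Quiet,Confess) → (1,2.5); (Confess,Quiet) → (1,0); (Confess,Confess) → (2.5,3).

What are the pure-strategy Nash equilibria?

(Confess, Confess)

(Quiet, Quiet): Firm 1 prefers Confess (1 > -1.5); Firm 2 prefers Confess (2.5 > 0) — not an equilibrium.
(Quiet, Confess): Firm 1 prefers Confess (2.5 > 1) — not an equilibrium.
(Confess, Quiet): Firm 2 prefers Confess (3 > 0) — not an equilibrium.
(Confess, Confess): Firm 1 gets 2.5 ≥ 1 from Quiet, and Firm 2 gets 3 ≥ 0 from Quiet — Nash equilibrium.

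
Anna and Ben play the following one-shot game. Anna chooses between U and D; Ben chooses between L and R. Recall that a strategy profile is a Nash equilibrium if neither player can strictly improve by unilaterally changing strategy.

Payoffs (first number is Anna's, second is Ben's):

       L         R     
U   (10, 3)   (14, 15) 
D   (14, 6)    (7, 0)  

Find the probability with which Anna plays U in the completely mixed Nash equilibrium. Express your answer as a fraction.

Let r be the probability that Anna plays U. In a completely mixed equilibrium, Ben must be indifferent between L and R.
Ben's expected payoff from L is 3r + 6(1−r); from R it is 15r.
Setting these equal: −3r + 6 = 15r, so r = 1/3.

1/3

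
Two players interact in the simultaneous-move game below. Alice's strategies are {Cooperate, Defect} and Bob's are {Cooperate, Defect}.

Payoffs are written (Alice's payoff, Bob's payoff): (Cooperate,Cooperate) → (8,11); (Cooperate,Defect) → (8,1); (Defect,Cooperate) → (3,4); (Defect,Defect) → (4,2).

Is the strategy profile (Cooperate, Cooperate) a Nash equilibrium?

At (Cooperate, Cooperate), Alice earns 8; switching to Defect would give 3, so Alice has no profitable deviation.
Bob earns 11; switching to Defect would give 1, so Bob has no profitable deviation.
Neither player can gain by a unilateral deviation, so this profile is a Nash equilibrium.

Yes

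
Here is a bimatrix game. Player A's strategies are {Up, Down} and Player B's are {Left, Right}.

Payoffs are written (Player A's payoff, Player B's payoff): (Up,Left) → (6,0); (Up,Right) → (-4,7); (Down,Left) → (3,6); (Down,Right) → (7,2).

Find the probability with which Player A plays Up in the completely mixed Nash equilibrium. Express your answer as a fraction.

4/11

Let x be the probability that Player A plays Up. In a completely mixed equilibrium, Player B must be indifferent between Left and Right.
Player B's expected payoff from Left is 6(1−x); from Right it is 7x + 2(1−x).
Setting these equal: −6x + 6 = 5x + 2, so x = 4/11.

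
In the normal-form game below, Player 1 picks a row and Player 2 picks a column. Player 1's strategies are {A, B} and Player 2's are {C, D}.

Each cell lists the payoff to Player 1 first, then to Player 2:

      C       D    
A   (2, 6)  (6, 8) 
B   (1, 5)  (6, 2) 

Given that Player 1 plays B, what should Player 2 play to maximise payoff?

Against B, Player 2 earns 5 from C and 2 from D.
So C is the best response.

C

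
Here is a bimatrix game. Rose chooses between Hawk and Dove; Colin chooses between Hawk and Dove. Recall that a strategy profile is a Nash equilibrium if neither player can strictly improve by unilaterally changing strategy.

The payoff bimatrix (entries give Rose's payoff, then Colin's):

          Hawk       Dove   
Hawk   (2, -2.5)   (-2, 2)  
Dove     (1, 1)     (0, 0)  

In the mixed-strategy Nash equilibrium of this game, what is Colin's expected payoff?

First find p, the probability Rose plays Hawk, from Colin's indifference between Hawk and Dove: −2.5p + (1−p) = 2p, giving p = 2/11.
Since Colin is indifferent in equilibrium, Colin's expected payoff equals the payoff from either column against (2/11, 9/11). Using Hawk: −2.5(2/11) + (9/11) = 4/11.

4/11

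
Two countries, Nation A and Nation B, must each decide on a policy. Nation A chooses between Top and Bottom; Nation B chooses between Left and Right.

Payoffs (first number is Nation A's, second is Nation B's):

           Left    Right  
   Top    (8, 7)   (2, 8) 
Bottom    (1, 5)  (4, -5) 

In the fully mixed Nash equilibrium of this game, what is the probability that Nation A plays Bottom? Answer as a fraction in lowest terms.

Let p be the probability that Nation A plays Top. In a completely mixed equilibrium, Nation B must be indifferent between Left and Right.
Nation B's expected payoff from Left is 7p + 5(1−p); from Right it is 8p − 5(1−p).
Setting these equal: 2p + 5 = 13p − 5, so p = 10/11.
Therefore Nation A plays Bottom with probability 1 − 10/11 = 1/11.

1/11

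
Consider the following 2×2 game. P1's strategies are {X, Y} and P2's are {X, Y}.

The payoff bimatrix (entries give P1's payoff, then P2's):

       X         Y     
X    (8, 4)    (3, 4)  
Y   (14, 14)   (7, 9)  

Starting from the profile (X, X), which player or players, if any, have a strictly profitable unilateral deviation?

P1 at (X, X) earns 8; deviating to Y yields 14 — a strict improvement.
P2 earns 4; deviating to Y yields 4 — not better.
Only P1 has a strictly profitable deviation.

P1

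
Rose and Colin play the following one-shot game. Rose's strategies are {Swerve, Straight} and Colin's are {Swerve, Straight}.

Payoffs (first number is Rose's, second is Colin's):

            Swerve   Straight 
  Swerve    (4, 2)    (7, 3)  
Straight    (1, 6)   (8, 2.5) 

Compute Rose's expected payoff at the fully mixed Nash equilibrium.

First find q, the probability Colin plays Swerve, from Rose's indifference between Swerve and Straight: 4q + 7(1−q) = q + 8(1−q), giving q = 1/4.
Since Rose is indifferent in equilibrium, Rose's expected payoff equals the payoff from either row against (1/4, 3/4). Using Swerve: 4(1/4) + 7(3/4) = 25/4.

25/4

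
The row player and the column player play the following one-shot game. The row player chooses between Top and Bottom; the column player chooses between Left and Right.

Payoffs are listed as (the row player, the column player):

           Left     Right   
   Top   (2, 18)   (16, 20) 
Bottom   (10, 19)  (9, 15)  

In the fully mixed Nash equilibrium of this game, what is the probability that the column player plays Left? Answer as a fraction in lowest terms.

7/15

Let y be the probability that the column player plays Left. In a completely mixed equilibrium, the row player must be indifferent between Top and Bottom.
The row player's expected payoff from Top is 2y + 16(1−y); from Bottom it is 10y + 9(1−y).
Setting these equal: −14y + 16 = y + 9, so y = 7/15.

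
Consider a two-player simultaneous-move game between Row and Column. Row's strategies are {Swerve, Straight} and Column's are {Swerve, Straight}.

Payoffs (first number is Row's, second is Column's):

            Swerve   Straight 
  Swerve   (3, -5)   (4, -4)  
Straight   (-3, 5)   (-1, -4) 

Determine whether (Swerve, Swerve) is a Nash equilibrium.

No

At (Swerve, Swerve), Row earns 3; switching to Straight would give -3, so Row has no profitable deviation.
Column earns -5; switching to Straight would give -4, so Column would deviate.
Since at least one player can profitably deviate, this is not a Nash equilibrium.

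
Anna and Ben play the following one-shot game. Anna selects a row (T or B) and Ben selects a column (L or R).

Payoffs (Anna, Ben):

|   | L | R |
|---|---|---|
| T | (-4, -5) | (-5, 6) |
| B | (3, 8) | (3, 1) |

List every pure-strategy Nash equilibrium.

(T, L): Anna prefers B (3 > -4); Ben prefers R (6 > -5) — not an equilibrium.
(T, R): Anna prefers B (3 > -5) — not an equilibrium.
(B, L): Anna gets 3 ≥ -4 from T, and Ben gets 8 ≥ 1 from R — Nash equilibrium.
(B, R): Ben prefers L (8 > 1) — not an equilibrium.

(B, L)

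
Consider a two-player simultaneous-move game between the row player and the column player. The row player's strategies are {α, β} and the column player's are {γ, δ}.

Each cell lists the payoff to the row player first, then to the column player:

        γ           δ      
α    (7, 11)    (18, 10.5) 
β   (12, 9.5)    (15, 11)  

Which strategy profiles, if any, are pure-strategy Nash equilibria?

(α, γ): the row player prefers β (12 > 7) — not an equilibrium.
(α, δ): the column player prefers γ (11 > 10.5) — not an equilibrium.
(β, γ): the column player prefers δ (11 > 9.5) — not an equilibrium.
(β, δ): the row player prefers α (18 > 15) — not an equilibrium.

none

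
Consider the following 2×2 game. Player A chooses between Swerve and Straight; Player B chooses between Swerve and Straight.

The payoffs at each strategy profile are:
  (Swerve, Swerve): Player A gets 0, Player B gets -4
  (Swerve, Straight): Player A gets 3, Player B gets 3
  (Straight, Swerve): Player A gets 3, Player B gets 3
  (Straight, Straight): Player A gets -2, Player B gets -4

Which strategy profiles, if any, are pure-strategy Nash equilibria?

(Swerve, Straight) and (Straight, Swerve)

(Swerve, Swerve): Player A prefers Straight (3 > 0); Player B prefers Straight (3 > -4) — not an equilibrium.
(Swerve, Straight): Player A gets 3 ≥ -2 from Straight, and Player B gets 3 ≥ -4 from Swerve — Nash equilibrium.
(Straight, Swerve): Player A gets 3 ≥ 0 from Swerve, and Player B gets 3 ≥ -4 from Straight — Nash equilibrium.
(Straight, Straight): Player A prefers Swerve (3 > -2); Player B prefers Swerve (3 > -4) — not an equilibrium.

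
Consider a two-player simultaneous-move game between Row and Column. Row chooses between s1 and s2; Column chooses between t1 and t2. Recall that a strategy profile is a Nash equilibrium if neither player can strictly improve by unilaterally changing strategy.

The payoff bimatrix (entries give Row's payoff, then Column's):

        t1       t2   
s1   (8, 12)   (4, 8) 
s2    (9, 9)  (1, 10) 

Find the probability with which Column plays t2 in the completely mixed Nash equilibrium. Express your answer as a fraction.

1/4

Let c be the probability that Column plays t1. In a completely mixed equilibrium, Row must be indifferent between s1 and s2.
Row's expected payoff from s1 is 8c + 4(1−c); from s2 it is 9c + (1−c).
Setting these equal: 4c + 4 = 8c + 1, so c = 3/4.
Therefore Column plays t2 with probability 1 − 3/4 = 1/4.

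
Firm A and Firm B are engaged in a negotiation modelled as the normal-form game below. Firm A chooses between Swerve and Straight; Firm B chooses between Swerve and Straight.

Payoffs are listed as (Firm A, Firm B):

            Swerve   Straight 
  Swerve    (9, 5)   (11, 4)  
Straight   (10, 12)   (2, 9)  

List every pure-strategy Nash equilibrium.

(Swerve, Swerve): Firm A prefers Straight (10 > 9) — not an equilibrium.
(Swerve, Straight): Firm B prefers Swerve (5 > 4) — not an equilibrium.
(Straight, Swerve): Firm A gets 10 ≥ 9 from Swerve, and Firm B gets 12 ≥ 9 from Straight — Nash equilibrium.
(Straight, Straight): Firm A prefers Swerve (11 > 2); Firm B prefers Swerve (12 > 9) — not an equilibrium.

(Straight, Swerve)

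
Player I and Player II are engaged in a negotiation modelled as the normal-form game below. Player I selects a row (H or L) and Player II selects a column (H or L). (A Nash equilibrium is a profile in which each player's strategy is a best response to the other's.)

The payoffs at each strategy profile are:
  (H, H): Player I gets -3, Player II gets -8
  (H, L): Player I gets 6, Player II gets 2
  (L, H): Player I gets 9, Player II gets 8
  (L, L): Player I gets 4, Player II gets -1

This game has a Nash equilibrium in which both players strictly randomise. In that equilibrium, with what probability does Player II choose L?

6/7

Let q be the probability that Player II plays H. In a completely mixed equilibrium, Player I must be indifferent between H and L.
Player I's expected payoff from H is −3q + 6(1−q); from L it is 9q + 4(1−q).
Setting these equal: −9q + 6 = 5q + 4, so q = 1/7.
Therefore Player II plays L with probability 1 − 1/7 = 6/7.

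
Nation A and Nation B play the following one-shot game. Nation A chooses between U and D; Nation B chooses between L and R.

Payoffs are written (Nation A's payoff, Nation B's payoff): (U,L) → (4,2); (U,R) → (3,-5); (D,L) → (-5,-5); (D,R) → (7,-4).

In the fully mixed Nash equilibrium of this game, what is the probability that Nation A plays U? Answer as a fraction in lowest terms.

Let p be the probability that Nation A plays U. In a completely mixed equilibrium, Nation B must be indifferent between L and R.
Nation B's expected payoff from L is 2p − 5(1−p); from R it is −5p − 4(1−p).
Setting these equal: 7p − 5 = −p − 4, so p = 1/8.

1/8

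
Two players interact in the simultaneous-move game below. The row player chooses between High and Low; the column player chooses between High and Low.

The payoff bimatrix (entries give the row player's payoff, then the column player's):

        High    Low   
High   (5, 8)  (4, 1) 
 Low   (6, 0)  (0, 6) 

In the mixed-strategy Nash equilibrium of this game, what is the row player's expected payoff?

First find q, the probability the column player plays High, from the row player's indifference between High and Low: 5q + 4(1−q) = 6q, giving q = 4/5.
Since the row player is indifferent in equilibrium, the row player's expected payoff equals the payoff from either row against (4/5, 1/5). Using High: 5(4/5) + 4(1/5) = 24/5.

24/5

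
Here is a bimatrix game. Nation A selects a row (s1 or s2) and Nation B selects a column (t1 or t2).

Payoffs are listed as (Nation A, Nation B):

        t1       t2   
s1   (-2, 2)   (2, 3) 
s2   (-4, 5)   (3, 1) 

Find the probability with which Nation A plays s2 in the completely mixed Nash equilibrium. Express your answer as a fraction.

1/5

Let x be the probability that Nation A plays s1. In a completely mixed equilibrium, Nation B must be indifferent between t1 and t2.
Nation B's expected payoff from t1 is 2x + 5(1−x); from t2 it is 3x + (1−x).
Setting these equal: −3x + 5 = 2x + 1, so x = 4/5.
Therefore Nation A plays s2 with probability 1 − 4/5 = 1/5.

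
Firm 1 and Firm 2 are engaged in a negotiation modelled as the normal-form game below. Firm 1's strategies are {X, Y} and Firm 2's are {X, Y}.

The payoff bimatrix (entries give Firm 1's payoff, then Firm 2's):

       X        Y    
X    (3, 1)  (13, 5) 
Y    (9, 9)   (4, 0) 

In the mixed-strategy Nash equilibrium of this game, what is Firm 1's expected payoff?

First find q, the probability Firm 2 plays X, from Firm 1's indifference between X and Y: 3q + 13(1−q) = 9q + 4(1−q), giving q = 3/5.
Since Firm 1 is indifferent in equilibrium, Firm 1's expected payoff equals the payoff from either row against (3/5, 2/5). Using X: 3(3/5) + 13(2/5) = 7.

7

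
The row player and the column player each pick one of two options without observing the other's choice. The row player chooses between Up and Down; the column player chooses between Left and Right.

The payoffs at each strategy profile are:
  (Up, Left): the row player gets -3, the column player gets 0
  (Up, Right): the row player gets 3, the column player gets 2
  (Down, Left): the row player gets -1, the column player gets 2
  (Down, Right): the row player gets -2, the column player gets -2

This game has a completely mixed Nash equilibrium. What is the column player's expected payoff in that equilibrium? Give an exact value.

2/3

First find p, the probability the row player plays Up, from the column player's indifference between Left and Right: 2(1−p) = 2p − 2(1−p), giving p = 2/3.
Since the column player is indifferent in equilibrium, the column player's expected payoff equals the payoff from either column against (2/3, 1/3). Using Left: 2(1/3) = 2/3.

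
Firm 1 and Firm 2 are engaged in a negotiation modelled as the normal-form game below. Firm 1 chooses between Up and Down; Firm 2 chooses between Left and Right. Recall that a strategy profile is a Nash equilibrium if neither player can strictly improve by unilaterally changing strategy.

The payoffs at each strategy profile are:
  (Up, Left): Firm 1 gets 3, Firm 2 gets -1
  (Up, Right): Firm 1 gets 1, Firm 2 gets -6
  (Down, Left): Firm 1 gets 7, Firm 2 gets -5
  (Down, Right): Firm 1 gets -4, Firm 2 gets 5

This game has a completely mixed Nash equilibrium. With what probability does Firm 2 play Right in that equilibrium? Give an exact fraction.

4/9

Let q be the probability that Firm 2 plays Left. In a completely mixed equilibrium, Firm 1 must be indifferent between Up and Down.
Firm 1's expected payoff from Up is 3q + (1−q); from Down it is 7q − 4(1−q).
Setting these equal: 2q + 1 = 11q − 4, so q = 5/9.
Therefore Firm 2 plays Right with probability 1 − 5/9 = 4/9.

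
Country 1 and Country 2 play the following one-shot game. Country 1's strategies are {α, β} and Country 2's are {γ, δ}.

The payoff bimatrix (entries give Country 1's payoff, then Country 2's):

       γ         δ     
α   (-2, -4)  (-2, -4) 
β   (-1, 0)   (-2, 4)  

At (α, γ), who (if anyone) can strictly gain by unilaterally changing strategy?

Country 1 at (α, γ) earns -2; deviating to β yields -1 — a strict improvement.
Country 2 earns -4; deviating to δ yields -4 — not better.
Only Country 1 has a strictly profitable deviation.

Country 1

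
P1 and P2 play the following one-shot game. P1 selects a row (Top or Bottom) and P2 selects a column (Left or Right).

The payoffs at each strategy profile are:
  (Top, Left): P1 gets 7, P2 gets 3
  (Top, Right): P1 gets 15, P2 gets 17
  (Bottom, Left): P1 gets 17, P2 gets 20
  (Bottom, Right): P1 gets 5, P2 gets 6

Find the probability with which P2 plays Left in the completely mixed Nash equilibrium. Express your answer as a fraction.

1/2

Let y be the probability that P2 plays Left. In a completely mixed equilibrium, P1 must be indifferent between Top and Bottom.
P1's expected payoff from Top is 7y + 15(1−y); from Bottom it is 17y + 5(1−y).
Setting these equal: −8y + 15 = 12y + 5, so y = 1/2.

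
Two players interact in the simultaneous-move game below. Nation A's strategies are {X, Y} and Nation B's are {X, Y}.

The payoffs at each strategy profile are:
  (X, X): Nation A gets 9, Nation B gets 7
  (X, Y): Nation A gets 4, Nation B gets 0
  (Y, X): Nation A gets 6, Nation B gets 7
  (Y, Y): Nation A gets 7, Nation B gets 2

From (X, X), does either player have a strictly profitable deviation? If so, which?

Nation A at (X, X) earns 9; deviating to Y yields 6 — not better.
Nation B earns 7; deviating to Y yields 0 — not better.
Neither player can strictly improve; the profile is a Nash equilibrium.

Neither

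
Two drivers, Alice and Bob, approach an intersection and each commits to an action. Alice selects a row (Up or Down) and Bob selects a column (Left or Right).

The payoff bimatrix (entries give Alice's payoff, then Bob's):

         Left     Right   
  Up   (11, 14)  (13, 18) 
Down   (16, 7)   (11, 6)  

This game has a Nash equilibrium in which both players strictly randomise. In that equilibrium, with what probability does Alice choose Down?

Let p be the probability that Alice plays Up. In a completely mixed equilibrium, Bob must be indifferent between Left and Right.
Bob's expected payoff from Left is 14p + 7(1−p); from Right it is 18p + 6(1−p).
Setting these equal: 7p + 7 = 12p + 6, so p = 1/5.
Therefore Alice plays Down with probability 1 − 1/5 = 4/5.

4/5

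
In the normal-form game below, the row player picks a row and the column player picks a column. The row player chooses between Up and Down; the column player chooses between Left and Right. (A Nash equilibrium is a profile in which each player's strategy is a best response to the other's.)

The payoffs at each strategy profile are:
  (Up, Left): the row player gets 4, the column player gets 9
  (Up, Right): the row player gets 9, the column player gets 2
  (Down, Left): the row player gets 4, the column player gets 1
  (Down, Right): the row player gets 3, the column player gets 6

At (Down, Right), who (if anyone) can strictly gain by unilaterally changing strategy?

The row player at (Down, Right) earns 3; deviating to Up yields 9 — a strict improvement.
The column player earns 6; deviating to Left yields 1 — not better.
Only the row player has a strictly profitable deviation.

The row player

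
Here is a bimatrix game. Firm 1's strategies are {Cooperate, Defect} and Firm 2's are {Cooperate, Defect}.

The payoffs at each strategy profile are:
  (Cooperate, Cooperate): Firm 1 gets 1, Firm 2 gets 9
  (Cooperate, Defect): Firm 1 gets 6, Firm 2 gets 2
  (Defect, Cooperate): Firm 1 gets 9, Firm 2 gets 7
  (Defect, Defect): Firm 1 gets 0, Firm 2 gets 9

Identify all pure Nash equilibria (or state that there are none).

(Cooperate, Cooperate): Firm 1 prefers Defect (9 > 1) — not an equilibrium.
(Cooperate, Defect): Firm 2 prefers Cooperate (9 > 2) — not an equilibrium.
(Defect, Cooperate): Firm 2 prefers Defect (9 > 7) — not an equilibrium.
(Defect, Defect): Firm 1 prefers Cooperate (6 > 0) — not an equilibrium.

none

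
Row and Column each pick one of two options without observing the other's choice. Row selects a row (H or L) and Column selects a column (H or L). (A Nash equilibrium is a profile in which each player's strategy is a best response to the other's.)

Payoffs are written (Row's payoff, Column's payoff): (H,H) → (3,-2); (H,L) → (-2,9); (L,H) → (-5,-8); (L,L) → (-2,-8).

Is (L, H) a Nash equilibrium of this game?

At (L, H), Row earns -5; switching to H would give 3, so Row would deviate.
Column earns -8; switching to L would give -8, so Column has no profitable deviation.
Since at least one player can profitably deviate, this is not a Nash equilibrium.

No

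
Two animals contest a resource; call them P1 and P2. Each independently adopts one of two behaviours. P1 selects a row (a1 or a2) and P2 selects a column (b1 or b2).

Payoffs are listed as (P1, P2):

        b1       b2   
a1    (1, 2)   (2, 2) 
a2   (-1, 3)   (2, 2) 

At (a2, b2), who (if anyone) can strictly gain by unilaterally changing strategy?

P1 at (a2, b2) earns 2; deviating to a1 yields 2 — not better.
P2 earns 2; deviating to b1 yields 3 — a strict improvement.
Only P2 has a strictly profitable deviation.

P2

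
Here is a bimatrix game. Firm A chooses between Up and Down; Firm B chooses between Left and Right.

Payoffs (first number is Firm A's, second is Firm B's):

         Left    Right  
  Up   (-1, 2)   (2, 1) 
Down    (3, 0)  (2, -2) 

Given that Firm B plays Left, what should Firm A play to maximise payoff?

Down

Against Left, Firm A earns -1 from Up and 3 from Down.
So Down is the best response.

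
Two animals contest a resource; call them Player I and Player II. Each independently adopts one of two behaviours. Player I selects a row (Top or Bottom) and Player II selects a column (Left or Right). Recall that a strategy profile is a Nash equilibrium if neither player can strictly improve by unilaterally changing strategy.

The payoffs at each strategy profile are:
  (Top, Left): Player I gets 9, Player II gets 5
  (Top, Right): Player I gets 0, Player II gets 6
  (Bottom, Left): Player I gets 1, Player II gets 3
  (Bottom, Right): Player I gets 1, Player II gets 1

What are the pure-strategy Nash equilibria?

none

(Top, Left): Player II prefers Right (6 > 5) — not an equilibrium.
(Top, Right): Player I prefers Bottom (1 > 0) — not an equilibrium.
(Bottom, Left): Player I prefers Top (9 > 1) — not an equilibrium.
(Bottom, Right): Player II prefers Left (3 > 1) — not an equilibrium.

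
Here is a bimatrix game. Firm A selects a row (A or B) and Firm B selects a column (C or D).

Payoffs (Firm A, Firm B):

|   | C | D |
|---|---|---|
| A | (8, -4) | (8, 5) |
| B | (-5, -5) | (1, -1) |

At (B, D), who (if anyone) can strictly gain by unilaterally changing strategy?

Firm A at (B, D) earns 1; deviating to A yields 8 — a strict improvement.
Firm B earns -1; deviating to C yields -5 — not better.
Only Firm A has a strictly profitable deviation.

Firm A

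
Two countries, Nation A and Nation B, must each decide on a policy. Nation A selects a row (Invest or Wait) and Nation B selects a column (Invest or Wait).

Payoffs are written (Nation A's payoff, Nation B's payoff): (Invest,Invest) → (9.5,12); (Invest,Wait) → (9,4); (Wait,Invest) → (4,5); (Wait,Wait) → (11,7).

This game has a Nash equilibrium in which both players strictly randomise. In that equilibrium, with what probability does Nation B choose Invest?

Let y be the probability that Nation B plays Invest. In a completely mixed equilibrium, Nation A must be indifferent between Invest and Wait.
Nation A's expected payoff from Invest is 9.5y + 9(1−y); from Wait it is 4y + 11(1−y).
Setting these equal: 0.5y + 9 = −7y + 11, so y = 4/15.

4/15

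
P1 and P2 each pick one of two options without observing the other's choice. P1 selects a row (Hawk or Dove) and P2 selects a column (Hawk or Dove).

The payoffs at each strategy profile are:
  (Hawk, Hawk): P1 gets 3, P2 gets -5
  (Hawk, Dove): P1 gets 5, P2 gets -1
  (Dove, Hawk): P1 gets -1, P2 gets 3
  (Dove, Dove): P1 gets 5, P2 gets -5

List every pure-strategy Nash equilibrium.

(Hawk, Hawk): P2 prefers Dove (-1 > -5) — not an equilibrium.
(Hawk, Dove): P1 gets 5 ≥ 5 from Dove, and P2 gets -1 ≥ -5 from Hawk — Nash equilibrium.
(Dove, Hawk): P1 prefers Hawk (3 > -1) — not an equilibrium.
(Dove, Dove): P2 prefers Hawk (3 > -5) — not an equilibrium.

(Hawk, Dove)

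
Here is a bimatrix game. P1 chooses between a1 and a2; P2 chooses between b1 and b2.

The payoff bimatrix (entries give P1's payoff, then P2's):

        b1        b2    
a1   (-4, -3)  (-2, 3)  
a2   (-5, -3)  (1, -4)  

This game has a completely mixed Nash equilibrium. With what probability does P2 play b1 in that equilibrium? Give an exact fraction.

3/4

Let c be the probability that P2 plays b1. In a completely mixed equilibrium, P1 must be indifferent between a1 and a2.
P1's expected payoff from a1 is −4c − 2(1−c); from a2 it is −5c + (1−c).
Setting these equal: −2c − 2 = −6c + 1, so c = 3/4.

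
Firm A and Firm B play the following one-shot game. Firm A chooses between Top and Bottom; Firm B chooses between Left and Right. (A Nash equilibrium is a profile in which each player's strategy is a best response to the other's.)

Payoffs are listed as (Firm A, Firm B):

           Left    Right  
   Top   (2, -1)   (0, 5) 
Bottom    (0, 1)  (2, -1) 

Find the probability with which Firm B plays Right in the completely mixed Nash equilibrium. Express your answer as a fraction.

1/2

Let c be the probability that Firm B plays Left. In a completely mixed equilibrium, Firm A must be indifferent between Top and Bottom.
Firm A's expected payoff from Top is 2c; from Bottom it is 2(1−c).
Setting these equal: 2c = −2c + 2, so c = 1/2.
Therefore Firm B plays Right with probability 1 − 1/2 = 1/2.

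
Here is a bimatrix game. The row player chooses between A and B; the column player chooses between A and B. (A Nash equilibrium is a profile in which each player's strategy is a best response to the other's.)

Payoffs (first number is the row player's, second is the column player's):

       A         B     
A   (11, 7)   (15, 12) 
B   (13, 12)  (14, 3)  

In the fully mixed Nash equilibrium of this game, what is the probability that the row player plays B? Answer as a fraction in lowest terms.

Let p be the probability that the row player plays A. In a completely mixed equilibrium, the column player must be indifferent between A and B.
The column player's expected payoff from A is 7p + 12(1−p); from B it is 12p + 3(1−p).
Setting these equal: −5p + 12 = 9p + 3, so p = 9/14.
Therefore the row player plays B with probability 1 − 9/14 = 5/14.

5/14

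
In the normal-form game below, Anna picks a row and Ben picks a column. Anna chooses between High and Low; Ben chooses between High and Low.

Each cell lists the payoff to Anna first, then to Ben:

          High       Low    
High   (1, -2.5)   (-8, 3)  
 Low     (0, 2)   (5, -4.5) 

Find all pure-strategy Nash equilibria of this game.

(High, High): Ben prefers Low (3 > -2.5) — not an equilibrium.
(High, Low): Anna prefers Low (5 > -8) — not an equilibrium.
(Low, High): Anna prefers High (1 > 0) — not an equilibrium.
(Low, Low): Ben prefers High (2 > -4.5) — not an equilibrium.

none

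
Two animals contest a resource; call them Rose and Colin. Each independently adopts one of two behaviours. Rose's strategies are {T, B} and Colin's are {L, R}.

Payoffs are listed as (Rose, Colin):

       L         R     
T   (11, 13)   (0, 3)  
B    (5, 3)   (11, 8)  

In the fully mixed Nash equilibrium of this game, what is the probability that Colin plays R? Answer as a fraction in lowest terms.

Let c be the probability that Colin plays L. In a completely mixed equilibrium, Rose must be indifferent between T and B.
Rose's expected payoff from T is 11c; from B it is 5c + 11(1−c).
Setting these equal: 11c = −6c + 11, so c = 11/17.
Therefore Colin plays R with probability 1 − 11/17 = 6/17.

6/17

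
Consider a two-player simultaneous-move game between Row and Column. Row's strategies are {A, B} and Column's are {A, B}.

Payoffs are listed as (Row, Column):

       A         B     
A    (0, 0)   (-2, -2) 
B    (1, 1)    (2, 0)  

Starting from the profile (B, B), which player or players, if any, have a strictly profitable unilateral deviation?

Row at (B, B) earns 2; deviating to A yields -2 — not better.
Column earns 0; deviating to A yields 1 — a strict improvement.
Only Column has a strictly profitable deviation.

Column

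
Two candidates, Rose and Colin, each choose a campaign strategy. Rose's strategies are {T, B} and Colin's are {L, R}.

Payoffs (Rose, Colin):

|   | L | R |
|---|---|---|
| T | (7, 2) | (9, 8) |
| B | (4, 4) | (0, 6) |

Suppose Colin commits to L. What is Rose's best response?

T

Against L, Rose earns 7 from T and 4 from B.
So T is the best response.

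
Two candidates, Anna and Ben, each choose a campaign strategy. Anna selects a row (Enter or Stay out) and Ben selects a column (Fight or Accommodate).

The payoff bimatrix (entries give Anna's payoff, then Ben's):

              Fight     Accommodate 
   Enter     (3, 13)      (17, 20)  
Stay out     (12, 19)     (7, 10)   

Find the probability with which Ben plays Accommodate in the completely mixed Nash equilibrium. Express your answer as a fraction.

Let c be the probability that Ben plays Fight. In a completely mixed equilibrium, Anna must be indifferent between Enter and Stay out.
Anna's expected payoff from Enter is 3c + 17(1−c); from Stay out it is 12c + 7(1−c).
Setting these equal: −14c + 17 = 5c + 7, so c = 10/19.
Therefore Ben plays Accommodate with probability 1 − 10/19 = 9/19.

9/19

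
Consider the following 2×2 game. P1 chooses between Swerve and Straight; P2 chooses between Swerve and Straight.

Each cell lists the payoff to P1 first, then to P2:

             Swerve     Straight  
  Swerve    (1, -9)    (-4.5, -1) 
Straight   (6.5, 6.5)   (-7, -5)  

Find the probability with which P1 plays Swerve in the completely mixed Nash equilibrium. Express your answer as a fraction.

23/39

Let p be the probability that P1 plays Swerve. In a completely mixed equilibrium, P2 must be indifferent between Swerve and Straight.
P2's expected payoff from Swerve is −9p + 6.5(1−p); from Straight it is −p − 5(1−p).
Setting these equal: −15.5p + 6.5 = 4p − 5, so p = 23/39.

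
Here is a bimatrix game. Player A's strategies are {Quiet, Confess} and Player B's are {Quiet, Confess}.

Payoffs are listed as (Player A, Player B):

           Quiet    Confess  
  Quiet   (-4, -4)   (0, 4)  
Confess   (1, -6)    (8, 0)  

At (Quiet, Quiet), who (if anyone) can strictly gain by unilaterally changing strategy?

Both

Player A at (Quiet, Quiet) earns -4; deviating to Confess yields 1 — a strict improvement.
Player B earns -4; deviating to Confess yields 4 — a strict improvement.
Both Player A and Player B have strictly profitable deviations.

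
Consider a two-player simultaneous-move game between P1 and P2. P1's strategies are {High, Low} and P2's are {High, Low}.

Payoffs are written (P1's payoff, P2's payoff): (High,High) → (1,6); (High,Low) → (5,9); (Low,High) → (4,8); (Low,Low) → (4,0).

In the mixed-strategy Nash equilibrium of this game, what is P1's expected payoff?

First find q, the probability P2 plays High, from P1's indifference between High and Low: q + 5(1−q) = 4q + 4(1−q), giving q = 1/4.
Since P1 is indifferent in equilibrium, P1's expected payoff equals the payoff from either row against (1/4, 3/4). Using High: (1/4) + 5(3/4) = 4.

4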